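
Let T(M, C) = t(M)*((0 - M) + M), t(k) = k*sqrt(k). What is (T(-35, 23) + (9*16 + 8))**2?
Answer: 23104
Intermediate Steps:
t(k) = k**(3/2)
T(M, C) = 0 (T(M, C) = M**(3/2)*((0 - M) + M) = M**(3/2)*(-M + M) = M**(3/2)*0 = 0)
(T(-35, 23) + (9*16 + 8))**2 = (0 + (9*16 + 8))**2 = (0 + (144 + 8))**2 = (0 + 152)**2 = 152**2 = 23104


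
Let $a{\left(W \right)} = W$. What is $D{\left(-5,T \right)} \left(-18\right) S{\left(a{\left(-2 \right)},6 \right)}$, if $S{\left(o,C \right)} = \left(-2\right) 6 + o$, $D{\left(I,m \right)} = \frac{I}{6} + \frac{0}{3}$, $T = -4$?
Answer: $-210$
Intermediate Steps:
$D{\left(I,m \right)} = \frac{I}{6}$ ($D{\left(I,m \right)} = I \frac{1}{6} + 0 \cdot \frac{1}{3} = \frac{I}{6} + 0 = \frac{I}{6}$)
$S{\left(o,C \right)} = -12 + o$
$D{\left(-5,T \right)} \left(-18\right) S{\left(a{\left(-2 \right)},6 \right)} = \frac{1}{6} \left(-5\right) \left(-18\right) \left(-12 - 2\right) = \left(- \frac{5}{6}\right) \left(-18\right) \left(-14\right) = 15 \left(-14\right) = -210$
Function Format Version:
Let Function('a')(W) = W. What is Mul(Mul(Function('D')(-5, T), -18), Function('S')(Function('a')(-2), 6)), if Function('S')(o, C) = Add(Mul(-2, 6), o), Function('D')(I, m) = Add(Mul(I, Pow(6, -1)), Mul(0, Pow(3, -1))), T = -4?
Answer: -210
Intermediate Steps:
Function('D')(I, m) = Mul(Rational(1, 6), I) (Function('D')(I, m) = Add(Mul(I, Rational(1, 6)), Mul(0, Rational(1, 3))) = Add(Mul(Rational(1, 6), I), 0) = Mul(Rational(1, 6), I))
Function('S')(o, C) = Add(-12, o)
Mul(Mul(Function('D')(-5, T), -18), Function('S')(Function('a')(-2), 6)) = Mul(Mul(Mul(Rational(1, 6), -5), -18), Add(-12, -2)) = Mul(Mul(Rational(-5, 6), -18), -14) = Mul(15, -14) = -210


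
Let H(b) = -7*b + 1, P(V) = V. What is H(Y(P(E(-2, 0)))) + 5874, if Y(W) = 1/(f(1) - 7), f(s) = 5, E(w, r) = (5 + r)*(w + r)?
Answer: 11757/2 ≈ 5878.5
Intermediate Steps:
E(w, r) = (5 + r)*(r + w)
Y(W) = -½ (Y(W) = 1/(5 - 7) = 1/(-2) = -½)
H(b) = 1 - 7*b
H(Y(P(E(-2, 0)))) + 5874 = (1 - 7*(-½)) + 5874 = (1 + 7/2) + 5874 = 9/2 + 5874 = 11757/2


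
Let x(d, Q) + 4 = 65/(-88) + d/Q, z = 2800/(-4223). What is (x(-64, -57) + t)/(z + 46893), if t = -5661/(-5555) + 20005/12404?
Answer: -2967269957467/141410268074596920 ≈ -2.0983e-5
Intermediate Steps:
z = -2800/4223 (z = 2800*(-1/4223) = -2800/4223 ≈ -0.66304)
t = 181346819/68904220 (t = -5661*(-1/5555) + 20005*(1/12404) = 5661/5555 + 20005/12404 = 181346819/68904220 ≈ 2.6319)
x(d, Q) = -417/88 + d/Q (x(d, Q) = -4 + (65/(-88) + d/Q) = -4 + (65*(-1/88) + d/Q) = -4 + (-65/88 + d/Q) = -417/88 + d/Q)
(x(-64, -57) + t)/(z + 46893) = ((-417/88 - 64/(-57)) + 181346819/68904220)/(-2800/4223 + 46893) = ((-417/88 - 64*(-1/57)) + 181346819/68904220)/(198026339/4223) = ((-417/88 + 64/57) + 181346819/68904220)*(4223/198026339) = (-18137/5016 + 181346819/68904220)*(4223/198026339) = -702645029/714098280*4223/198026339 = -2967269957467/141410268074596920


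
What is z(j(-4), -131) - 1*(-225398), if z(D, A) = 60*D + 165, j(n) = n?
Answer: 225323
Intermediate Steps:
z(D, A) = 165 + 60*D
z(j(-4), -131) - 1*(-225398) = (165 + 60*(-4)) - 1*(-225398) = (165 - 240) + 225398 = -75 + 225398 = 225323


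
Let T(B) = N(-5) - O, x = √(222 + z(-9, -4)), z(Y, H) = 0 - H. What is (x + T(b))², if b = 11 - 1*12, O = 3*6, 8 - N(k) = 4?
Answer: (14 - √226)² ≈ 1.0677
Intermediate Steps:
z(Y, H) = -H
N(k) = 4 (N(k) = 8 - 1*4 = 8 - 4 = 4)
O = 18
b = -1 (b = 11 - 12 = -1)
x = √226 (x = √(222 - 1*(-4)) = √(222 + 4) = √226 ≈ 15.033)
T(B) = -14 (T(B) = 4 - 1*18 = 4 - 18 = -14)
(x + T(b))² = (√226 - 14)² = (-14 + √226)²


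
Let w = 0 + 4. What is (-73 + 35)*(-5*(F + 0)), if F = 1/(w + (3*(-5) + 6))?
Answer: -38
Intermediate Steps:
w = 4
F = -⅕ (F = 1/(4 + (3*(-5) + 6)) = 1/(4 + (-15 + 6)) = 1/(4 - 9) = 1/(-5) = -⅕ ≈ -0.20000)
(-73 + 35)*(-5*(F + 0)) = (-73 + 35)*(-5*(-⅕ + 0)) = -(-190)*(-1)/5 = -38*1 = -38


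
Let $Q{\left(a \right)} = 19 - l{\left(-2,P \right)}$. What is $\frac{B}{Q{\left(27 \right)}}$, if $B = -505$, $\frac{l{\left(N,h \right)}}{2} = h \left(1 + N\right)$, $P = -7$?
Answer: $-101$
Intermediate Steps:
$l{\left(N,h \right)} = 2 h \left(1 + N\right)$
$Q{\left(a \right)} = 5$ ($Q{\left(a \right)} = 19 - 2 \left(-7\right) \left(1 - 2\right) = 19 - 2 \left(-7\right) \left(-1\right) = 19 - 14 = 5$)
$\frac{B}{Q{\left(27 \right)}} = - \frac{505}{5} = \left(-505\right) \frac{1}{5} = -101$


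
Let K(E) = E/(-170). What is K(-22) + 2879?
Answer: 244726/85 ≈ 2879.1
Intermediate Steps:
K(E) = -E/170 (K(E) = E*(-1/170) = -E/170)
K(-22) + 2879 = -1/170*(-22) + 2879 = 11/85 + 2879 = 244726/85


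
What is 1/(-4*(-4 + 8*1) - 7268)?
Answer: -1/7284 ≈ -0.00013729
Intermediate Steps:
1/(-4*(-4 + 8*1) - 7268) = 1/(-4*(-4 + 8) - 7268) = 1/(-4*4 - 7268) = 1/(-16 - 7268) = 1/(-7284) = -1/7284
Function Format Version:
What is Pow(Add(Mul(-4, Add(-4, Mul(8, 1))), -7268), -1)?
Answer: Rational(-1, 7284) ≈ -0.00013729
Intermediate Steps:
Pow(Add(Mul(-4, Add(-4, Mul(8, 1))), -7268), -1) = Pow(Add(Mul(-4, Add(-4, 8)), -7268), -1) = Pow(Add(Mul(-4, 4), -7268), -1) = Pow(Add(-16, -7268), -1) = Pow(-7284, -1) = Rational(-1, 7284)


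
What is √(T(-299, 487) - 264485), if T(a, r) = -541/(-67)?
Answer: I*√1187236918/67 ≈ 514.27*I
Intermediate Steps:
T(a, r) = 541/67 (T(a, r) = -541*(-1/67) = 541/67)
√(T(-299, 487) - 264485) = √(541/67 - 264485) = √(-17719954/67) = I*√1187236918/67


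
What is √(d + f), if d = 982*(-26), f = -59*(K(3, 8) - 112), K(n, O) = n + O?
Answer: 23*I*√37 ≈ 139.9*I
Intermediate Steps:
K(n, O) = O + n
f = 5959 (f = -59*((8 + 3) - 112) = -59*(11 - 112) = -59*(-101) = 5959)
d = -25532
√(d + f) = √(-25532 + 5959) = √(-19573) = 23*I*√37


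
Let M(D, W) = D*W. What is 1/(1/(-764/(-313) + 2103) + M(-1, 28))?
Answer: -659003/18451771 ≈ -0.035715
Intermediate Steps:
1/(1/(-764/(-313) + 2103) + M(-1, 28)) = 1/(1/(-764/(-313) + 2103) - 1*28) = 1/(1/(-764*(-1/313) + 2103) - 28) = 1/(1/(764/313 + 2103) - 28) = 1/(1/(659003/313) - 28) = 1/(313/659003 - 28) = 1/(-18451771/659003) = -659003/18451771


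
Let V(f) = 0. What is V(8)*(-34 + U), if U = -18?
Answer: 0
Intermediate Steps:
V(8)*(-34 + U) = 0*(-34 - 18) = 0*(-52) = 0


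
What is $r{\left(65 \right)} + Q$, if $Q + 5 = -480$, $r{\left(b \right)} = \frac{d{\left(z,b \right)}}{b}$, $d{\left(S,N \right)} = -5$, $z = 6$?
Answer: $- \frac{6306}{13} \approx -485.08$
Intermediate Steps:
$r{\left(b \right)} = - \frac{5}{b}$
$Q = -485$ ($Q = -5 - 480 = -485$)
$r{\left(65 \right)} + Q = - \frac{5}{65} - 485 = \left(-5\right) \frac{1}{65} - 485 = - \frac{1}{13} - 485 = - \frac{6306}{13}$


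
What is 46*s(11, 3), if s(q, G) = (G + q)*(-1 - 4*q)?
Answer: -28980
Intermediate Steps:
s(q, G) = (-1 - 4*q)*(G + q)
46*s(11, 3) = 46*(-1*3 - 1*11 - 4*11**2 - 4*3*11) = 46*(-3 - 11 - 4*121 - 132) = 46*(-3 - 11 - 484 - 132) = 46*(-630) = -28980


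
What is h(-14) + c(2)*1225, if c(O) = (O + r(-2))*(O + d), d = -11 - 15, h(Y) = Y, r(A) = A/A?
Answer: -88214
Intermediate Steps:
r(A) = 1
d = -26
c(O) = (1 + O)*(-26 + O) (c(O) = (O + 1)*(O - 26) = (1 + O)*(-26 + O))
h(-14) + c(2)*1225 = -14 + (-26 + 2**2 - 25*2)*1225 = -14 + (-26 + 4 - 50)*1225 = -14 - 72*1225 = -14 - 88200 = -88214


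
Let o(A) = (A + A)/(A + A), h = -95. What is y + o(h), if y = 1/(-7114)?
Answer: 7113/7114 ≈ 0.99986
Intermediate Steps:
y = -1/7114 ≈ -0.00014057
o(A) = 1 (o(A) = (2*A)/((2*A)) = (2*A)*(1/(2*A)) = 1)
y + o(h) = -1/7114 + 1 = 7113/7114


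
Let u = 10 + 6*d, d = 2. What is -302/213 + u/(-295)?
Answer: -93776/62835 ≈ -1.4924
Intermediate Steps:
u = 22 (u = 10 + 6*2 = 10 + 12 = 22)
-302/213 + u/(-295) = -302/213 + 22/(-295) = -302*1/213 + 22*(-1/295) = -302/213 - 22/295 = -93776/62835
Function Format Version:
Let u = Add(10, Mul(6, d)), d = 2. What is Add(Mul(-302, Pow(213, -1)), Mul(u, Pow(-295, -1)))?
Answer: Rational(-93776, 62835) ≈ -1.4924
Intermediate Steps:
u = 22 (u = Add(10, Mul(6, 2)) = Add(10, 12) = 22)
Add(Mul(-302, Pow(213, -1)), Mul(u, Pow(-295, -1))) = Add(Mul(-302, Pow(213, -1)), Mul(22, Pow(-295, -1))) = Add(Mul(-302, Rational(1, 213)), Mul(22, Rational(-1, 295))) = Add(Rational(-302, 213), Rational(-22, 295)) = Rational(-93776, 62835)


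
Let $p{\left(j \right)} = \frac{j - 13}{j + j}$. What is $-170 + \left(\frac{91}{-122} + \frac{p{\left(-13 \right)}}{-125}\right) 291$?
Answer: $- \frac{5938127}{15250} \approx -389.39$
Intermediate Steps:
$p{\left(j \right)} = \frac{-13 + j}{2 j}$
$-170 + \left(\frac{91}{-122} + \frac{p{\left(-13 \right)}}{-125}\right) 291 = -170 + \left(\frac{91}{-122} + \frac{\frac{1}{2} \frac{1}{-13} \left(-13 - 13\right)}{-125}\right) 291 = -170 + \left(91 \left(- \frac{1}{122}\right) + \frac{1}{2} \left(- \frac{1}{13}\right) \left(-26\right) \left(- \frac{1}{125}\right)\right) 291 = -170 + \left(- \frac{91}{122} + 1 \left(- \frac{1}{125}\right)\right) 291 = -170 + \left(- \frac{91}{122} - \frac{1}{125}\right) 291 = -170 - \frac{3345627}{15250} = - \frac{5938127}{15250}$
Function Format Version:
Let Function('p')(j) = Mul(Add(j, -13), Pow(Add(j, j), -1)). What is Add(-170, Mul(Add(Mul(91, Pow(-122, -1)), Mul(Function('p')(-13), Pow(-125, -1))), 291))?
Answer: Rational(-5938127, 15250) ≈ -389.39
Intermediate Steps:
Function('p')(j) = Mul(Rational(1, 2), Pow(j, -1), Add(-13, j)) (Function('p')(j) = Mul(Add(-13, j), Pow(Mul(2, j), -1)) = Mul(Add(-13, j), Mul(Rational(1, 2), Pow(j, -1))) = Mul(Rational(1, 2), Pow(j, -1), Add(-13, j)))
Add(-170, Mul(Add(Mul(91, Pow(-122, -1)), Mul(Function('p')(-13), Pow(-125, -1))), 291)) = Add(-170, Mul(Add(Mul(91, Pow(-122, -1)), Mul(Mul(Rational(1, 2), Pow(-13, -1), Add(-13, -13)), Pow(-125, -1))), 291)) = Add(-170, Mul(Add(Mul(91, Rational(-1, 122)), Mul(Mul(Rational(1, 2), Rational(-1, 13), -26), Rational(-1, 125))), 291)) = Add(-170, Mul(Add(Rational(-91, 122), Mul(1, Rational(-1, 125))), 291)) = Add(-170, Mul(Add(Rational(-91, 122), Rational(-1, 125)), 291)) = Add(-170, Mul(Rational(-11497, 15250), 291)) = Add(-170, Rational(-3345627, 15250)) = Rational(-5938127, 15250)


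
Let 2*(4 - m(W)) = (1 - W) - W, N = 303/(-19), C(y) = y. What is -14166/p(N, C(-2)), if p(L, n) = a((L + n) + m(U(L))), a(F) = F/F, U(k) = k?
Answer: -14166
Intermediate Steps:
N = -303/19 (N = 303*(-1/19) = -303/19 ≈ -15.947)
m(W) = 7/2 + W (m(W) = 4 - ((1 - W) - W)/2 = 4 - (1 - 2*W)/2 = 4 + (-1/2 + W) = 7/2 + W)
a(F) = 1
p(L, n) = 1
-14166/p(N, C(-2)) = -14166/1 = -14166*1 = -14166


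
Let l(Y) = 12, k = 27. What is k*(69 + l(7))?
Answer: 2187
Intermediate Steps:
k*(69 + l(7)) = 27*(69 + 12) = 27*81 = 2187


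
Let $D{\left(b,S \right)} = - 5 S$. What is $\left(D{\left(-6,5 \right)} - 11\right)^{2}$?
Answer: $1296$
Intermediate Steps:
$\left(D{\left(-6,5 \right)} - 11\right)^{2} = \left(\left(-5\right) 5 - 11\right)^{2} = \left(-25 - 11\right)^{2} = \left(-36\right)^{2} = 1296$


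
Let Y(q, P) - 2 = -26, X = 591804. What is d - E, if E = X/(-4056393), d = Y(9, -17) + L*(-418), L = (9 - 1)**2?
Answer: -36204462388/1352131 ≈ -26776.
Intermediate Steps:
Y(q, P) = -24 (Y(q, P) = 2 - 26 = -24)
L = 64 (L = 8**2 = 64)
d = -26776 (d = -24 + 64*(-418) = -24 - 26752 = -26776)
E = -197268/1352131 (E = 591804/(-4056393) = 591804*(-1/4056393) = -197268/1352131 ≈ -0.14589)
d - E = -26776 - 1*(-197268/1352131) = -26776 + 197268/1352131 = -36204462388/1352131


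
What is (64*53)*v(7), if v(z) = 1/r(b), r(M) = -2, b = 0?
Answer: -1696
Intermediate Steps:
v(z) = -1/2 (v(z) = 1/(-2) = -1/2)
(64*53)*v(7) = (64*53)*(-1/2) = 3392*(-1/2) = -1696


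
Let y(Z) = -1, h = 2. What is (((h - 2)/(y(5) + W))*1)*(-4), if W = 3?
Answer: 0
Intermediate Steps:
(((h - 2)/(y(5) + W))*1)*(-4) = (((2 - 2)/(-1 + 3))*1)*(-4) = ((0/2)*1)*(-4) = ((0*(½))*1)*(-4) = (0*1)*(-4) = 0*(-4) = 0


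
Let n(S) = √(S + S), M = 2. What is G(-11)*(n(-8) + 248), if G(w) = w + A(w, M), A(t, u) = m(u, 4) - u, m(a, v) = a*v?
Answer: -1240 - 20*I ≈ -1240.0 - 20.0*I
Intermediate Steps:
A(t, u) = 3*u (A(t, u) = u*4 - u = 4*u - u = 3*u)
G(w) = 6 + w (G(w) = w + 3*2 = w + 6 = 6 + w)
n(S) = √2*√S (n(S) = √(2*S) = √2*√S)
G(-11)*(n(-8) + 248) = (6 - 11)*(√2*√(-8) + 248) = -5*(√2*(2*I*√2) + 248) = -5*(4*I + 248) = -5*(248 + 4*I) = -1240 - 20*I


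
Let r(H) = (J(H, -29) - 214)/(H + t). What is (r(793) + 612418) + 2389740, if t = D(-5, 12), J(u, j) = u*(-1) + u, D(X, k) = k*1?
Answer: 2416736976/805 ≈ 3.0022e+6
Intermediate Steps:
D(X, k) = k
J(u, j) = 0 (J(u, j) = -u + u = 0)
t = 12
r(H) = -214/(12 + H) (r(H) = (0 - 214)/(H + 12) = -214/(12 + H))
(r(793) + 612418) + 2389740 = (-214/(12 + 793) + 612418) + 2389740 = (-214/805 + 612418) + 2389740 = 492996276/805 + 2389740 = 2416736976/805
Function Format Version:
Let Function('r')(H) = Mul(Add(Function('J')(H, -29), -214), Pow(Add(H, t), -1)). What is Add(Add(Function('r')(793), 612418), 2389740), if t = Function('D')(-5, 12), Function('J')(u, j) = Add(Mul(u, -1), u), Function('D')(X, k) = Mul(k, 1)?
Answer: Rational(2416736976, 805) ≈ 3.0022e+6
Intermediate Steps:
Function('D')(X, k) = k
Function('J')(u, j) = 0 (Function('J')(u, j) = Add(Mul(-1, u), u) = 0)
t = 12
Function('r')(H) = Mul(-214, Pow(Add(12, H), -1)) (Function('r')(H) = Mul(Add(0, -214), Pow(Add(H, 12), -1)) = Mul(-214, Pow(Add(12, H), -1)))
Add(Add(Function('r')(793), 612418), 2389740) = Add(Add(Mul(-214, Pow(Add(12, 793), -1)), 612418), 2389740) = Add(Add(Mul(-214, Pow(805, -1)), 612418), 2389740) = Add(Add(Mul(-214, Rational(1, 805)), 612418), 2389740) = Add(Add(Rational(-214, 805), 612418), 2389740) = Add(Rational(492996276, 805), 2389740) = Rational(2416736976, 805)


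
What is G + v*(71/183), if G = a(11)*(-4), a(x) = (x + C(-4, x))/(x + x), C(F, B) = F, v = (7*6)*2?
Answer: 21014/671 ≈ 31.317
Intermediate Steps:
v = 84 (v = 42*2 = 84)
a(x) = (-4 + x)/(2*x) (a(x) = (x - 4)/(x + x) = (-4 + x)/((2*x)) = (-4 + x)*(1/(2*x)) = (-4 + x)/(2*x))
G = -14/11 (G = ((1/2)*(-4 + 11)/11)*(-4) = ((1/2)*(1/11)*7)*(-4) = (7/22)*(-4) = -14/11 ≈ -1.2727)
G + v*(71/183) = -14/11 + 84*(71/183) = -14/11 + 1988/61 = 21014/671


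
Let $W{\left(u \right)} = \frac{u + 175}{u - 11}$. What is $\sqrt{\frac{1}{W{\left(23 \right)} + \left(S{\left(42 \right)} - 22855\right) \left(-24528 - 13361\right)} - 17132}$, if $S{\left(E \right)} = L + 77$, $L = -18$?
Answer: $\frac{i \sqrt{51122449728096352067770}}{1727435321} \approx 130.89 i$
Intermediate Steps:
$S{\left(E \right)} = 59$ ($S{\left(E \right)} = -18 + 77 = 59$)
$W{\left(u \right)} = \frac{175 + u}{-11 + u}$
$\sqrt{\frac{1}{W{\left(23 \right)} + \left(S{\left(42 \right)} - 22855\right) \left(-24528 - 13361\right)} - 17132} = \sqrt{\frac{1}{\frac{175 + 23}{-11 + 23} + \left(59 - 22855\right) \left(-24528 - 13361\right)} - 17132} = \sqrt{\frac{1}{\frac{1}{12} \cdot 198 - -863717644} - 17132} = \sqrt{\frac{1}{\frac{1}{12} \cdot 198 + 863717644} - 17132} = \sqrt{\frac{1}{\frac{33}{2} + 863717644} - 17132} = \sqrt{\frac{1}{\frac{1727435321}{2}} - 17132} = \sqrt{\frac{2}{1727435321} - 17132} = \sqrt{- \frac{29594421919370}{1727435321}} = \frac{i \sqrt{51122449728096352067770}}{1727435321}$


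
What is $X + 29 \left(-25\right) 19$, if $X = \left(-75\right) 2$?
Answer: $-13925$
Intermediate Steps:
$X = -150$
$X + 29 \left(-25\right) 19 = -150 + 29 \left(-25\right) 19 = -150 - 13775 = -13925$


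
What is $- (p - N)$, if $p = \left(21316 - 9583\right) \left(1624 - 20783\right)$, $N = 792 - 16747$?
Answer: $224776592$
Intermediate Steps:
$N = -15955$ ($N = 792 - 16747 = -15955$)
$p = -224792547$ ($p = 11733 \left(-19159\right) = -224792547$)
$- (p - N) = - (-224792547 - -15955) = - (-224792547 + 15955) = \left(-1\right) \left(-224776592\right) = 224776592$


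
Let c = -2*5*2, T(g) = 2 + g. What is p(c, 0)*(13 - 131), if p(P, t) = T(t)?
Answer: -236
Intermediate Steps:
c = -20 (c = -10*2 = -20)
p(P, t) = 2 + t
p(c, 0)*(13 - 131) = (2 + 0)*(13 - 131) = 2*(-118) = -236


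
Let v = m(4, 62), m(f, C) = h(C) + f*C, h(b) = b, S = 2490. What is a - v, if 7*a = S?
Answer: 320/7 ≈ 45.714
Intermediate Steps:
a = 2490/7 (a = (⅐)*2490 = 2490/7 ≈ 355.71)
m(f, C) = C + C*f (m(f, C) = C + f*C = C + C*f)
v = 310 (v = 62*(1 + 4) = 62*5 = 310)
a - v = 2490/7 - 1*310 = 2490/7 - 310 = 320/7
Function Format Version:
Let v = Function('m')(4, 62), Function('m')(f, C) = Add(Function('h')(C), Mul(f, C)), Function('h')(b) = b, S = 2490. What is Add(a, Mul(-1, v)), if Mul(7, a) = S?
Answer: Rational(320, 7) ≈ 45.714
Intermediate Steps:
a = Rational(2490, 7) (a = Mul(Rational(1, 7), 2490) = Rational(2490, 7) ≈ 355.71)
Function('m')(f, C) = Add(C, Mul(C, f)) (Function('m')(f, C) = Add(C, Mul(f, C)) = Add(C, Mul(C, f)))
v = 310 (v = Mul(62, Add(1, 4)) = Mul(62, 5) = 310)
Add(a, Mul(-1, v)) = Add(Rational(2490, 7), Mul(-1, 310)) = Add(Rational(2490, 7), -310) = Rational(320, 7)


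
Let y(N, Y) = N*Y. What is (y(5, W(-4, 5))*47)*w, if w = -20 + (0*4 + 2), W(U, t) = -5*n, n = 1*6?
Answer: 126900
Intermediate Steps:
n = 6
W(U, t) = -30 (W(U, t) = -5*6 = -30)
w = -18 (w = -20 + (0 + 2) = -20 + 2 = -18)
(y(5, W(-4, 5))*47)*w = ((5*(-30))*47)*(-18) = -150*47*(-18) = -7050*(-18) = 126900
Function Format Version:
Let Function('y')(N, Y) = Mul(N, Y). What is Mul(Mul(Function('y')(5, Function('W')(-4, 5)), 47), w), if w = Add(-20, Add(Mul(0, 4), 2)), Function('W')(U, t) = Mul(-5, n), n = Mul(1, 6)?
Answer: 126900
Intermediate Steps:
n = 6
Function('W')(U, t) = -30 (Function('W')(U, t) = Mul(-5, 6) = -30)
w = -18 (w = Add(-20, Add(0, 2)) = Add(-20, 2) = -18)
Mul(Mul(Function('y')(5, Function('W')(-4, 5)), 47), w) = Mul(Mul(Mul(5, -30), 47), -18) = Mul(Mul(-150, 47), -18) = Mul(-7050, -18) = 126900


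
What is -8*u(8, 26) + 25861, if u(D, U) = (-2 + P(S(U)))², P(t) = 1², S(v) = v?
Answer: 25853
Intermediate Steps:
P(t) = 1
u(D, U) = 1 (u(D, U) = (-2 + 1)² = (-1)² = 1)
-8*u(8, 26) + 25861 = -8*1 + 25861 = -8 + 25861 = 25853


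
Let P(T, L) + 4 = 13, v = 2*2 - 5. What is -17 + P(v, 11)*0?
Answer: -17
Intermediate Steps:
v = -1 (v = 4 - 5 = -1)
P(T, L) = 9 (P(T, L) = -4 + 13 = 9)
-17 + P(v, 11)*0 = -17 + 9*0 = -17 + 0 = -17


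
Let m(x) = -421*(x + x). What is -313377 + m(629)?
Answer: -842995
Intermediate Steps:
m(x) = -842*x
-313377 + m(629) = -313377 - 842*629 = -313377 - 529618 = -842995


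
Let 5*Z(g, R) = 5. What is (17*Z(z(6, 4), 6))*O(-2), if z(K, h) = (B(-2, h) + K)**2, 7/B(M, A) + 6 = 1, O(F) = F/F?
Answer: 17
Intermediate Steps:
O(F) = 1
B(M, A) = -7/5 (B(M, A) = 7/(-6 + 1) = 7/(-5) = 7*(-1/5) = -7/5)
z(K, h) = (-7/5 + K)**2
Z(g, R) = 1 (Z(g, R) = (1/5)*5 = 1)
(17*Z(z(6, 4), 6))*O(-2) = (17*1)*1 = 17*1 = 17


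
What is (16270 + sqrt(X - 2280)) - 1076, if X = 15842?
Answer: 15194 + sqrt(13562) ≈ 15310.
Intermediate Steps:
(16270 + sqrt(X - 2280)) - 1076 = (16270 + sqrt(15842 - 2280)) - 1076 = (16270 + sqrt(13562)) - 1076 = 15194 + sqrt(13562)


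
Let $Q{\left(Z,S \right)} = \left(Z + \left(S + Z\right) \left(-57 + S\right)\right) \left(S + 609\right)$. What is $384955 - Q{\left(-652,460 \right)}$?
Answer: $83796887$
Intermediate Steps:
$Q{\left(Z,S \right)} = \left(609 + S\right) \left(Z + \left(-57 + S\right) \left(S + Z\right)\right)$ ($Q{\left(Z,S \right)} = \left(Z + \left(-57 + S\right) \left(S + Z\right)\right) \left(609 + S\right) = \left(609 + S\right) \left(Z + \left(-57 + S\right) \left(S + Z\right)\right)$)
$384955 - Q{\left(-652,460 \right)} = 384955 - \left(460^{3} - 15967980 - -22235808 + 552 \cdot 460^{2} - 652 \cdot 460^{2} + 553 \cdot 460 \left(-652\right)\right) = 384955 - \left(97336000 - 15967980 + 22235808 + 552 \cdot 211600 - 137963200 - 165855760\right) = 384955 - \left(97336000 - 15967980 + 22235808 + 116803200 - 137963200 - 165855760\right) = 384955 - -83411932 = 384955 + 83411932 = 83796887$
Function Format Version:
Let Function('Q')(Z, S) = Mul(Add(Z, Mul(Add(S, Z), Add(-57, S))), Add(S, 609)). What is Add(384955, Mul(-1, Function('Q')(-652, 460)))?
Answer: 83796887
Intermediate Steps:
Function('Q')(Z, S) = Mul(Add(609, S), Add(Z, Mul(Add(-57, S), Add(S, Z)))) (Function('Q')(Z, S) = Mul(Add(Z, Mul(Add(-57, S), Add(S, Z))), Add(609, S)) = Mul(Add(609, S), Add(Z, Mul(Add(-57, S), Add(S, Z)))))
Add(384955, Mul(-1, Function('Q')(-652, 460))) = Add(384955, Mul(-1, Add(Pow(460, 3), Mul(-34713, 460), Mul(-34104, -652), Mul(552, Pow(460, 2)), Mul(-652, Pow(460, 2)), Mul(553, 460, -652)))) = Add(384955, Mul(-1, Add(97336000, -15967980, 22235808, Mul(552, 211600), Mul(-652, 211600), -165855760))) = Add(384955, Mul(-1, Add(97336000, -15967980, 22235808, 116803200, -137963200, -165855760))) = Add(384955, Mul(-1, -83411932)) = Add(384955, 83411932) = 83796887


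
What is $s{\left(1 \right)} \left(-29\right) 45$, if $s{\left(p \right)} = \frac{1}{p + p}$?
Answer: $- \frac{1305}{2} \approx -652.5$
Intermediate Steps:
$s{\left(p \right)} = \frac{1}{2 p}$
$s{\left(1 \right)} \left(-29\right) 45 = \frac{1}{2 \cdot 1} \left(-29\right) 45 = \frac{1}{2} \cdot 1 \left(-29\right) 45 = \frac{1}{2} \left(-29\right) 45 = \left(- \frac{29}{2}\right) 45 = - \frac{1305}{2}$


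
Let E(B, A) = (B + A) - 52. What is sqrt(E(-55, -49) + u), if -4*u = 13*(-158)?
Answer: sqrt(1430)/2 ≈ 18.908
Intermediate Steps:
E(B, A) = -52 + A + B (E(B, A) = (A + B) - 52 = -52 + A + B)
u = 1027/2 (u = -13*(-158)/4 = -1/4*(-2054) = 1027/2 ≈ 513.50)
sqrt(E(-55, -49) + u) = sqrt((-52 - 49 - 55) + 1027/2) = sqrt(-156 + 1027/2) = sqrt(715/2) = sqrt(1430)/2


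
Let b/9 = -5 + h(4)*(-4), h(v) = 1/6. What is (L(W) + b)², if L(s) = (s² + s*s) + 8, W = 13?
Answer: 87025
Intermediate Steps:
h(v) = ⅙
L(s) = 8 + 2*s² (L(s) = (s² + s²) + 8 = 2*s² + 8 = 8 + 2*s²)
b = -51 (b = 9*(-5 + (⅙)*(-4)) = 9*(-5 - ⅔) = 9*(-17/3) = -51)
(L(W) + b)² = ((8 + 2*13²) - 51)² = ((8 + 2*169) - 51)² = ((8 + 338) - 51)² = (346 - 51)² = 295² = 87025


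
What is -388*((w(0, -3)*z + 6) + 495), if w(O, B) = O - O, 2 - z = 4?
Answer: -194388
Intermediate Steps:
z = -2 (z = 2 - 1*4 = 2 - 4 = -2)
w(O, B) = 0
-388*((w(0, -3)*z + 6) + 495) = -388*((0*(-2) + 6) + 495) = -388*((0 + 6) + 495) = -388*(6 + 495) = -388*501 = -194388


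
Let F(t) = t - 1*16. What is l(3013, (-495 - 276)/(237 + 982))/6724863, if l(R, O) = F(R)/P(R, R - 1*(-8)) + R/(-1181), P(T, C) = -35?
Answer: -3644912/277972212105 ≈ -1.3112e-5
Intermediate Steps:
F(t) = -16 + t (F(t) = t - 16 = -16 + t)
l(R, O) = 16/35 - 1216*R/41335 (l(R, O) = (-16 + R)/(-35) + R/(-1181) = (-16 + R)*(-1/35) + R*(-1/1181) = (16/35 - R/35) - R/1181 = 16/35 - 1216*R/41335)
l(3013, (-495 - 276)/(237 + 982))/6724863 = (16/35 - 1216/41335*3013)/6724863 = (16/35 - 3663808/41335)*(1/6724863) = -3644912/41335*1/6724863 = -3644912/277972212105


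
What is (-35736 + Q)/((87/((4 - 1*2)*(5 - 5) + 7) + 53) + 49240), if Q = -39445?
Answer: -526267/345138 ≈ -1.5248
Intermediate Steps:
(-35736 + Q)/((87/((4 - 1*2)*(5 - 5) + 7) + 53) + 49240) = (-35736 - 39445)/((87/((4 - 1*2)*(5 - 5) + 7) + 53) + 49240) = -75181/((87/((4 - 2)*0 + 7) + 53) + 49240) = -75181/((87/(2*0 + 7) + 53) + 49240) = -75181/((87/(0 + 7) + 53) + 49240) = -75181/((87/7 + 53) + 49240) = -75181/(458/7 + 49240) = -75181/345138/7 = -75181*7/345138 = -526267/345138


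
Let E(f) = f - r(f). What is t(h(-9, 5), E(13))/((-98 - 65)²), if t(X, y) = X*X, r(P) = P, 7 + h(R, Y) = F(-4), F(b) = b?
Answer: 121/26569 ≈ 0.0045542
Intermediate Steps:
h(R, Y) = -11 (h(R, Y) = -7 - 4 = -11)
E(f) = 0 (E(f) = f - f = 0)
t(X, y) = X²
t(h(-9, 5), E(13))/((-98 - 65)²) = (-11)²/((-98 - 65)²) = 121/((-163)²) = 121/26569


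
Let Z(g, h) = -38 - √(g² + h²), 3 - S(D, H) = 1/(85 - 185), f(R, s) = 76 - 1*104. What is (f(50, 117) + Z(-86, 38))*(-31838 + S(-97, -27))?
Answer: 105055467/50 + 3183499*√2210/50 ≈ 5.0943e+6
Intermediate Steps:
f(R, s) = -28 (f(R, s) = 76 - 104 = -28)
S(D, H) = 301/100 (S(D, H) = 3 - 1/(85 - 185) = 3 - 1/(-100) = 3 - 1*(-1/100) = 3 + 1/100 = 301/100)
(f(50, 117) + Z(-86, 38))*(-31838 + S(-97, -27)) = (-28 + (-38 - √((-86)² + 38²)))*(-31838 + 301/100) = (-28 + (-38 - √(7396 + 1444)))*(-3183499/100) = (-28 + (-38 - √8840))*(-3183499/100) = (-28 + (-38 - 2*√2210))*(-3183499/100) = (-66 - 2*√2210)*(-3183499/100) = 105055467/50 + 3183499*√2210/50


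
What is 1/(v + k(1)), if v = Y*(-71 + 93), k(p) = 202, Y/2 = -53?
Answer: -1/2130 ≈ -0.00046948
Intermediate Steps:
Y = -106 (Y = 2*(-53) = -106)
v = -2332 (v = -106*(-71 + 93) = -106*22 = -2332)
1/(v + k(1)) = 1/(-2332 + 202) = 1/(-2130) = -1/2130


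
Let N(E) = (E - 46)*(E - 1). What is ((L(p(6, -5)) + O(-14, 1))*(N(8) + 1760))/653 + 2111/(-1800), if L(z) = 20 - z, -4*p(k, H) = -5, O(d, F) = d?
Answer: 11395217/1175400 ≈ 9.6948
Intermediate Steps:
p(k, H) = 5/4 (p(k, H) = -¼*(-5) = 5/4)
N(E) = (-1 + E)*(-46 + E) (N(E) = (-46 + E)*(-1 + E) = (-1 + E)*(-46 + E))
((L(p(6, -5)) + O(-14, 1))*(N(8) + 1760))/653 + 2111/(-1800) = (((20 - 1*5/4) - 14)*((46 + 8² - 47*8) + 1760))/653 + 2111/(-1800) = (((20 - 5/4) - 14)*((46 + 64 - 376) + 1760))*(1/653) + 2111*(-1/1800) = ((75/4 - 14)*(-266 + 1760))*(1/653) - 2111/1800 = ((19/4)*1494)*(1/653) - 2111/1800 = (14193/2)*(1/653) - 2111/1800 = 14193/1306 - 2111/1800 = 11395217/1175400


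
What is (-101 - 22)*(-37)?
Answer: 4551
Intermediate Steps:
(-101 - 22)*(-37) = -123*(-37) = 4551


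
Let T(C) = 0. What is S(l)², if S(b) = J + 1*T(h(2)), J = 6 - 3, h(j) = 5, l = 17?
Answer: 9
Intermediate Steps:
J = 3
S(b) = 3 (S(b) = 3 + 1*0 = 3 + 0 = 3)
S(l)² = 3² = 9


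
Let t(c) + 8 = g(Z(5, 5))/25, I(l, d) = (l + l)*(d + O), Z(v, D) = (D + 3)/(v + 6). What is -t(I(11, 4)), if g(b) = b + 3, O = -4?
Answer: 2159/275 ≈ 7.8509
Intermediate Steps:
Z(v, D) = (3 + D)/(6 + v)
g(b) = 3 + b
I(l, d) = 2*l*(-4 + d) (I(l, d) = (l + l)*(d - 4) = (2*l)*(-4 + d) = 2*l*(-4 + d))
t(c) = -2159/275 (t(c) = -8 + (3 + (3 + 5)/(6 + 5))/25 = -8 + (3 + 8/11)*(1/25) = -8 + (41/11)*(1/25) = -8 + 41/275 = -2159/275)
-t(I(11, 4)) = -1*(-2159/275) = 2159/275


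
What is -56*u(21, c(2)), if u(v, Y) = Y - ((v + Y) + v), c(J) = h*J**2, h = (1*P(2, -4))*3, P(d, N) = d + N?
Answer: 2352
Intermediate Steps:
P(d, N) = N + d
h = -6 (h = (1*(-4 + 2))*3 = (1*(-2))*3 = -2*3 = -6)
c(J) = -6*J**2
u(v, Y) = -2*v (u(v, Y) = Y - ((Y + v) + v) = Y - (Y + 2*v) = Y + (-Y - 2*v) = -2*v)
-56*u(21, c(2)) = -(-112)*21 = -56*(-42) = 2352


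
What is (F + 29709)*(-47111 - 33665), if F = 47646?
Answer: -6248427480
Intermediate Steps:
(F + 29709)*(-47111 - 33665) = (47646 + 29709)*(-47111 - 33665) = 77355*(-80776) = -6248427480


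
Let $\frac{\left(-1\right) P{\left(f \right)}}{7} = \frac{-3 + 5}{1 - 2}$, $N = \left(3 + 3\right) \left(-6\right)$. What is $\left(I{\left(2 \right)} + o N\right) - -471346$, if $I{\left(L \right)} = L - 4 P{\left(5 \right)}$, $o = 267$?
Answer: $461680$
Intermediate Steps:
$N = -36$ ($N = 6 \left(-6\right) = -36$)
$P{\left(f \right)} = 14$ ($P{\left(f \right)} = - 7 \frac{-3 + 5}{1 - 2} = - 7 \frac{2}{-1} = - 7 \cdot 2 \left(-1\right) = \left(-7\right) \left(-2\right) = 14$)
$I{\left(L \right)} = -56 + L$ ($I{\left(L \right)} = L - 56 = -56 + L$)
$\left(I{\left(2 \right)} + o N\right) - -471346 = \left(\left(-56 + 2\right) + 267 \left(-36\right)\right) - -471346 = \left(-54 - 9612\right) + 471346 = -9666 + 471346 = 461680$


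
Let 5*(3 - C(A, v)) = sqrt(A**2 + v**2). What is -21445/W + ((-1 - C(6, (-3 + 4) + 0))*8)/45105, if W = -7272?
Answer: 322348007/109334520 + 8*sqrt(37)/225525 ≈ 2.9485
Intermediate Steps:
C(A, v) = 3 - sqrt(A**2 + v**2)/5
-21445/W + ((-1 - C(6, (-3 + 4) + 0))*8)/45105 = -21445/(-7272) + ((-1 - (3 - sqrt(6**2 + ((-3 + 4) + 0)**2)/5))*8)/45105 = -21445*(-1/7272) + ((-1 - (3 - sqrt(36 + (1 + 0)**2)/5))*8)*(1/45105) = 21445/7272 + ((-1 - (3 - sqrt(36 + 1**2)/5))*8)*(1/45105) = 21445/7272 + ((-1 - (3 - sqrt(36 + 1)/5))*8)*(1/45105) = 21445/7272 + ((-1 - (3 - sqrt(37)/5))*8)*(1/45105) = 21445/7272 + ((-1 + (-3 + sqrt(37)/5))*8)*(1/45105) = 21445/7272 + ((-4 + sqrt(37)/5)*8)*(1/45105) = 21445/7272 + (-32 + 8*sqrt(37)/5)*(1/45105) = 21445/7272 + (-32/45105 + 8*sqrt(37)/225525) = 322348007/109334520 + 8*sqrt(37)/225525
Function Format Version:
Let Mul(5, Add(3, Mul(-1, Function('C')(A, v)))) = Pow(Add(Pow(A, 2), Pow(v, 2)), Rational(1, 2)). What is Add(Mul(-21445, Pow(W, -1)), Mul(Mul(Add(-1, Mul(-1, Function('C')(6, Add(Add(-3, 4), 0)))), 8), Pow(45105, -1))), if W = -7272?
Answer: Add(Rational(322348007, 109334520), Mul(Rational(8, 225525), Pow(37, Rational(1, 2)))) ≈ 2.9485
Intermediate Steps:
Function('C')(A, v) = Add(3, Mul(Rational(-1, 5), Pow(Add(Pow(A, 2), Pow(v, 2)), Rational(1, 2))))
Add(Mul(-21445, Pow(W, -1)), Mul(Mul(Add(-1, Mul(-1, Function('C')(6, Add(Add(-3, 4), 0)))), 8), Pow(45105, -1))) = Add(Mul(-21445, Pow(-7272, -1)), Mul(Mul(Add(-1, Mul(-1, Add(3, Mul(Rational(-1, 5), Pow(Add(Pow(6, 2), Pow(Add(Add(-3, 4), 0), 2)), Rational(1, 2)))))), 8), Pow(45105, -1))) = Add(Mul(-21445, Rational(-1, 7272)), Mul(Mul(Add(-1, Mul(-1, Add(3, Mul(Rational(-1, 5), Pow(Add(36, Pow(Add(1, 0), 2)), Rational(1, 2)))))), 8), Rational(1, 45105))) = Add(Rational(21445, 7272), Mul(Mul(Add(-1, Mul(-1, Add(3, Mul(Rational(-1, 5), Pow(Add(36, Pow(1, 2)), Rational(1, 2)))))), 8), Rational(1, 45105))) = Add(Rational(21445, 7272), Mul(Mul(Add(-1, Mul(-1, Add(3, Mul(Rational(-1, 5), Pow(Add(36, 1), Rational(1, 2)))))), 8), Rational(1, 45105))) = Add(Rational(21445, 7272), Mul(Mul(Add(-1, Mul(-1, Add(3, Mul(Rational(-1, 5), Pow(37, Rational(1, 2)))))), 8), Rational(1, 45105))) = Add(Rational(21445, 7272), Mul(Mul(Add(-1, Add(-3, Mul(Rational(1, 5), Pow(37, Rational(1, 2))))), 8), Rational(1, 45105))) = Add(Rational(21445, 7272), Mul(Mul(Add(-4, Mul(Rational(1, 5), Pow(37, Rational(1, 2)))), 8), Rational(1, 45105))) = Add(Rational(21445, 7272), Mul(Add(-32, Mul(Rational(8, 5), Pow(37, Rational(1, 2)))), Rational(1, 45105))) = Add(Rational(21445, 7272), Add(Rational(-32, 45105), Mul(Rational(8, 225525), Pow(37, Rational(1, 2))))) = Add(Rational(322348007, 109334520), Mul(Rational(8, 225525), Pow(37, Rational(1, 2))))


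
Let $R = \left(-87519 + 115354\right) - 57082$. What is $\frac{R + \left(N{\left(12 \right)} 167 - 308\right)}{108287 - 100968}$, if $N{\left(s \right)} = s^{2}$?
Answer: $- \frac{5507}{7319} \approx -0.75243$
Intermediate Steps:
$R = -29247$ ($R = 27835 - 57082 = -29247$)
$\frac{R + \left(N{\left(12 \right)} 167 - 308\right)}{108287 - 100968} = \frac{-29247 - \left(308 - 12^{2} \cdot 167\right)}{108287 - 100968} = \frac{-29247 + \left(144 \cdot 167 - 308\right)}{7319} = \left(-29247 + \left(24048 - 308\right)\right) \frac{1}{7319} = \left(-29247 + 23740\right) \frac{1}{7319} = \left(-5507\right) \frac{1}{7319} = - \frac{5507}{7319}$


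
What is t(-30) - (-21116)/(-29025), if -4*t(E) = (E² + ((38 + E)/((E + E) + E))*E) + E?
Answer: -12706807/58050 ≈ -218.89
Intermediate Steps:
t(E) = -19/6 - E/3 - E²/4 (t(E) = -((E² + ((38 + E)/((E + E) + E))*E) + E)/4 = -((E² + ((38 + E)/(2*E + E))*E) + E)/4 = -((E² + ((38 + E)/((3*E)))*E) + E)/4 = -((E² + ((38 + E)*(1/(3*E)))*E) + E)/4 = -((E² + ((38 + E)/(3*E))*E) + E)/4 = -((E² + (38/3 + E/3)) + E)/4 = -((38/3 + E² + E/3) + E)/4 = -(38/3 + E² + 4*E/3)/4 = -19/6 - E/3 - E²/4)
t(-30) - (-21116)/(-29025) = (-19/6 - ⅓*(-30) - ¼*(-30)²) - (-21116)/(-29025) = (-19/6 + 10 - ¼*900) - (-21116)*(-1)/29025 = (-19/6 + 10 - 225) - 1*21116/29025 = -1309/6 - 21116/29025 = -12706807/58050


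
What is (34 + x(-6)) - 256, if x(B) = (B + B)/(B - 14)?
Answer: -1107/5 ≈ -221.40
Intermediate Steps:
x(B) = 2*B/(-14 + B) (x(B) = (2*B)/(-14 + B) = 2*B/(-14 + B))
(34 + x(-6)) - 256 = (34 + 2*(-6)/(-14 - 6)) - 256 = (34 + 2*(-6)/(-20)) - 256 = (34 + 2*(-6)*(-1/20)) - 256 = (34 + ⅗) - 256 = 173/5 - 256 = -1107/5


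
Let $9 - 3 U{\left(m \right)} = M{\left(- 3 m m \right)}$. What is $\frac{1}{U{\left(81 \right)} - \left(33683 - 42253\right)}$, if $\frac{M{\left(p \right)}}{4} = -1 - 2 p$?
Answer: $- \frac{3}{131741} \approx -2.2772 \cdot 10^{-5}$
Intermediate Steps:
$M{\left(p \right)} = -4 - 8 p$ ($M{\left(p \right)} = 4 \left(-1 - 2 p\right) = -4 - 8 p$)
$U{\left(m \right)} = \frac{13}{3} - 8 m^{2}$ ($U{\left(m \right)} = 3 - \frac{-4 - 8 - 3 m m}{3} = 3 - \frac{-4 - 8 \left(- 3 m^{2}\right)}{3} = 3 - \frac{-4 + 24 m^{2}}{3} = 3 - \left(- \frac{4}{3} + 8 m^{2}\right) = \frac{13}{3} - 8 m^{2}$)
$\frac{1}{U{\left(81 \right)} - \left(33683 - 42253\right)} = \frac{1}{\left(\frac{13}{3} - 8 \cdot 81^{2}\right) - \left(33683 - 42253\right)} = \frac{1}{\left(\frac{13}{3} - 52488\right) - -8570} = \frac{1}{\left(\frac{13}{3} - 52488\right) + 8570} = \frac{1}{- \frac{157451}{3} + 8570} = \frac{1}{- \frac{131741}{3}} = - \frac{3}{131741}$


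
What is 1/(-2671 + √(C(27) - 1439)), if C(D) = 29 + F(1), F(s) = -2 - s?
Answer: -2671/7135654 - 3*I*√157/7135654 ≈ -0.00037432 - 5.2679e-6*I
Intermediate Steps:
C(D) = 26 (C(D) = 29 + (-2 - 1*1) = 29 + (-2 - 1) = 29 - 3 = 26)
1/(-2671 + √(C(27) - 1439)) = 1/(-2671 + √(26 - 1439)) = 1/(-2671 + √(-1413)) = 1/(-2671 + 3*I*√157)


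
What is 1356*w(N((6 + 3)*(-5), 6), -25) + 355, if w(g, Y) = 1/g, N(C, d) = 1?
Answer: 1711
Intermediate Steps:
1356*w(N((6 + 3)*(-5), 6), -25) + 355 = 1356/1 + 355 = 1356*1 + 355 = 1356 + 355 = 1711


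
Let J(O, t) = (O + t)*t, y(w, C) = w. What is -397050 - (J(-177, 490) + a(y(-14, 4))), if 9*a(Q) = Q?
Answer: -4953766/9 ≈ -5.5042e+5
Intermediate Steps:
a(Q) = Q/9
J(O, t) = t*(O + t)
-397050 - (J(-177, 490) + a(y(-14, 4))) = -397050 - (490*(-177 + 490) + (⅑)*(-14)) = -397050 - (490*313 - 14/9) = -397050 - (153370 - 14/9) = -397050 - 1*1380316/9 = -397050 - 1380316/9 = -4953766/9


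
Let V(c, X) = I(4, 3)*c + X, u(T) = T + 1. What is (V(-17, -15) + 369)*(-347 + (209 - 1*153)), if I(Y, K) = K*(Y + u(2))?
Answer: 873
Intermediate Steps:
u(T) = 1 + T
I(Y, K) = K*(3 + Y) (I(Y, K) = K*(Y + (1 + 2)) = K*(Y + 3) = K*(3 + Y))
V(c, X) = X + 21*c (V(c, X) = (3*(3 + 4))*c + X = (3*7)*c + X = 21*c + X = X + 21*c)
(V(-17, -15) + 369)*(-347 + (209 - 1*153)) = ((-15 + 21*(-17)) + 369)*(-347 + (209 - 1*153)) = ((-15 - 357) + 369)*(-347 + (209 - 153)) = (-372 + 369)*(-347 + 56) = -3*(-291) = 873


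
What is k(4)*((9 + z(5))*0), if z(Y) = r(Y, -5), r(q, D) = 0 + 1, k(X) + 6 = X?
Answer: 0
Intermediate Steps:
k(X) = -6 + X
r(q, D) = 1
z(Y) = 1
k(4)*((9 + z(5))*0) = (-6 + 4)*((9 + 1)*0) = -20*0 = -2*0 = 0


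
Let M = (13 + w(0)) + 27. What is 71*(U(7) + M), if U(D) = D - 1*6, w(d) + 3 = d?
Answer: 2698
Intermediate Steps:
w(d) = -3 + d
U(D) = -6 + D (U(D) = D - 6 = -6 + D)
M = 37 (M = (13 + (-3 + 0)) + 27 = (13 - 3) + 27 = 10 + 27 = 37)
71*(U(7) + M) = 71*((-6 + 7) + 37) = 71*(1 + 37) = 71*38 = 2698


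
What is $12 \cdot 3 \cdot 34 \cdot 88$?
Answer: $107712$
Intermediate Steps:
$12 \cdot 3 \cdot 34 \cdot 88 = 12 \cdot 102 \cdot 88 = 1224 \cdot 88 = 107712$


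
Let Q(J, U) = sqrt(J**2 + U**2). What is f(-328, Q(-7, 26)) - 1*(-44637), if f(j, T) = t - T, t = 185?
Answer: 44822 - 5*sqrt(29) ≈ 44795.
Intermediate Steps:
f(j, T) = 185 - T
f(-328, Q(-7, 26)) - 1*(-44637) = (185 - sqrt((-7)**2 + 26**2)) - 1*(-44637) = (185 - sqrt(49 + 676)) + 44637 = (185 - sqrt(725)) + 44637 = (185 - 5*sqrt(29)) + 44637 = 44822 - 5*sqrt(29)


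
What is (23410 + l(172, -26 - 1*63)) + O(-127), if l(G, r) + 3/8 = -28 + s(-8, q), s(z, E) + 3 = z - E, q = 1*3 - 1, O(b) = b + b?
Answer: 184917/8 ≈ 23115.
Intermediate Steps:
O(b) = 2*b
q = 2 (q = 3 - 1 = 2)
s(z, E) = -3 + z - E (s(z, E) = -3 + (z - E) = -3 + z - E)
l(G, r) = -331/8 (l(G, r) = -3/8 + (-28 + (-3 - 8 - 1*2)) = -3/8 + (-28 + (-3 - 8 - 2)) = -3/8 + (-28 - 13) = -3/8 - 41 = -331/8)
(23410 + l(172, -26 - 1*63)) + O(-127) = (23410 - 331/8) + 2*(-127) = 186949/8 - 254 = 184917/8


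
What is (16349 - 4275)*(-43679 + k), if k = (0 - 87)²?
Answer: -435992140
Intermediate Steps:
k = 7569 (k = (-87)² = 7569)
(16349 - 4275)*(-43679 + k) = (16349 - 4275)*(-43679 + 7569) = 12074*(-36110) = -435992140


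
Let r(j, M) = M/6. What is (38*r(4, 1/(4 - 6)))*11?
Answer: -209/6 ≈ -34.833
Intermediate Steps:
r(j, M) = M/6 (r(j, M) = M*(⅙) = M/6)
(38*r(4, 1/(4 - 6)))*11 = (38*(1/(6*(4 - 6))))*11 = (38*((⅙)/(-2)))*11 = (38*((⅙)*(-½)))*11 = (38*(-1/12))*11 = -19/6*11 = -209/6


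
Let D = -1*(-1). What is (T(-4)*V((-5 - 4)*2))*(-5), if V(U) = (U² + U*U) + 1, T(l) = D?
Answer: -3245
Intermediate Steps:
D = 1
T(l) = 1
V(U) = 1 + 2*U² (V(U) = (U² + U²) + 1 = 2*U² + 1 = 1 + 2*U²)
(T(-4)*V((-5 - 4)*2))*(-5) = (1*(1 + 2*((-5 - 4)*2)²))*(-5) = (1*(1 + 2*(-9*2)²))*(-5) = (1*(1 + 2*(-18)²))*(-5) = (1*(1 + 2*324))*(-5) = (1*(1 + 648))*(-5) = (1*649)*(-5) = 649*(-5) = -3245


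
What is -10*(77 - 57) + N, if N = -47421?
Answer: -47621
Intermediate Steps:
-10*(77 - 57) + N = -10*(77 - 57) - 47421 = -10*20 - 47421 = -200 - 47421 = -47621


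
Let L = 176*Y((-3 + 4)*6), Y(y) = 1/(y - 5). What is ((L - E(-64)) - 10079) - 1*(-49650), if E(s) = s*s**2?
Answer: 301891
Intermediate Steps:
Y(y) = 1/(-5 + y)
E(s) = s**3
L = 176 (L = 176/(-5 + (-3 + 4)*6) = 176/(-5 + 1*6) = 176/(-5 + 6) = 176/1 = 176*1 = 176)
((L - E(-64)) - 10079) - 1*(-49650) = ((176 - 1*(-64)**3) - 10079) - 1*(-49650) = ((176 - 1*(-262144)) - 10079) + 49650 = ((176 + 262144) - 10079) + 49650 = (262320 - 10079) + 49650 = 252241 + 49650 = 301891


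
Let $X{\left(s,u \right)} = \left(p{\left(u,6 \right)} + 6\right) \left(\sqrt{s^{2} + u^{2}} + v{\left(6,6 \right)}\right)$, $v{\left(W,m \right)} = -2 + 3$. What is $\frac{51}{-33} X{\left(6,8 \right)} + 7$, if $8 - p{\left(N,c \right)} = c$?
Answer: $-129$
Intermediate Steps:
$p{\left(N,c \right)} = 8 - c$
$v{\left(W,m \right)} = 1$
$X{\left(s,u \right)} = 8 + 8 \sqrt{s^{2} + u^{2}}$ ($X{\left(s,u \right)} = \left(\left(8 - 6\right) + 6\right) \left(\sqrt{s^{2} + u^{2}} + 1\right) = \left(\left(8 - 6\right) + 6\right) \left(1 + \sqrt{s^{2} + u^{2}}\right) = \left(2 + 6\right) \left(1 + \sqrt{s^{2} + u^{2}}\right) = 8 \left(1 + \sqrt{s^{2} + u^{2}}\right) = 8 + 8 \sqrt{s^{2} + u^{2}}$)
$\frac{51}{-33} X{\left(6,8 \right)} + 7 = \frac{51}{-33} \left(8 + 8 \sqrt{6^{2} + 8^{2}}\right) + 7 = 51 \left(- \frac{1}{33}\right) \left(8 + 8 \sqrt{36 + 64}\right) + 7 = - \frac{17 \left(8 + 8 \sqrt{100}\right)}{11} + 7 = - \frac{17 \left(8 + 8 \cdot 10\right)}{11} + 7 = - \frac{17 \left(8 + 80\right)}{11} + 7 = \left(- \frac{17}{11}\right) 88 + 7 = -136 + 7 = -129$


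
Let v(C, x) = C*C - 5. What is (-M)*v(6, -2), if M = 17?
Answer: -527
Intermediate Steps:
v(C, x) = -5 + C**2 (v(C, x) = C**2 - 5 = -5 + C**2)
(-M)*v(6, -2) = (-1*17)*(-5 + 6**2) = -17*(-5 + 36) = -17*31 = -527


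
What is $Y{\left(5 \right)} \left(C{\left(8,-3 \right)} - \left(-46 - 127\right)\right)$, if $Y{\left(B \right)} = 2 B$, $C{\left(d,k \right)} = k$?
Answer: $1700$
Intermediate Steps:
$Y{\left(5 \right)} \left(C{\left(8,-3 \right)} - \left(-46 - 127\right)\right) = 2 \cdot 5 \left(-3 - \left(-46 - 127\right)\right) = 10 \left(-3 - \left(-46 - 127\right)\right) = 10 \left(-3 - -173\right) = 10 \left(-3 + 173\right) = 10 \cdot 170 = 1700$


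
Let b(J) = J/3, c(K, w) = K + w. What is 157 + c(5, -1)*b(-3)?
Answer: 153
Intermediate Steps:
b(J) = J/3 (b(J) = J*(1/3) = J/3)
157 + c(5, -1)*b(-3) = 157 + (5 - 1)*((1/3)*(-3)) = 157 + 4*(-1) = 157 - 4 = 153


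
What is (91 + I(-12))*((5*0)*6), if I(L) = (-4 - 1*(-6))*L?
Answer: 0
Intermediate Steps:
I(L) = 2*L (I(L) = (-4 + 6)*L = 2*L)
(91 + I(-12))*((5*0)*6) = (91 + 2*(-12))*((5*0)*6) = (91 - 24)*(0*6) = 67*0 = 0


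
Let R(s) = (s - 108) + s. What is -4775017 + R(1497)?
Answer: -4772131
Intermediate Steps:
R(s) = -108 + 2*s (R(s) = (-108 + s) + s = -108 + 2*s)
-4775017 + R(1497) = -4775017 + (-108 + 2*1497) = -4775017 + (-108 + 2994) = -4775017 + 2886 = -4772131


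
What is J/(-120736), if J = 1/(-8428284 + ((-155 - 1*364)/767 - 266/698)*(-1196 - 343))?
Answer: 267683/272340885878639424 ≈ 9.8290e-13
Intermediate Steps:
J = -267683/2255672590434 (J = 1/(-8428284 + ((-155 - 364)*(1/767) - 266*1/698)*(-1539)) = 1/(-8428284 + (-519*1/767 - 133/349)*(-1539)) = 1/(-8428284 + (-519/767 - 133/349)*(-1539)) = 1/(-8428284 - 283142/267683*(-1539)) = 1/(-8428284 + 435755538/267683) = 1/(-2255672590434/267683) = -267683/2255672590434 ≈ -1.1867e-7)
J/(-120736) = -267683/2255672590434/(-120736) = -267683/2255672590434*(-1/120736) = 267683/272340885878639424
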